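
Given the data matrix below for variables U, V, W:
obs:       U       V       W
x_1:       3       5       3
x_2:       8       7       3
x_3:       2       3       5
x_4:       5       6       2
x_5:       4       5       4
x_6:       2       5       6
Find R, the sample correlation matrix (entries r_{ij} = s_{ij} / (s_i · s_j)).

Step 1 — column means:
  mean(U) = (3 + 8 + 2 + 5 + 4 + 2) / 6 = 24/6 = 4
  mean(V) = (5 + 7 + 3 + 6 + 5 + 5) / 6 = 31/6 = 5.1667
  mean(W) = (3 + 3 + 5 + 2 + 4 + 6) / 6 = 23/6 = 3.8333

Step 2 — sample variances and covariances s[i,j] = (1/(n-1)) · Σ_k (x_{k,i} - mean_i) · (x_{k,j} - mean_j), with n-1 = 5:
  s[U,U] = ((-1)·(-1) + (4)·(4) + (-2)·(-2) + (1)·(1) + (0)·(0) + (-2)·(-2)) / 5 = 26/5 = 5.2
  s[U,V] = ((-1)·(-0.1667) + (4)·(1.8333) + (-2)·(-2.1667) + (1)·(0.8333) + (0)·(-0.1667) + (-2)·(-0.1667)) / 5 = 13/5 = 2.6
  s[U,W] = ((-1)·(-0.8333) + (4)·(-0.8333) + (-2)·(1.1667) + (1)·(-1.8333) + (0)·(0.1667) + (-2)·(2.1667)) / 5 = -11/5 = -2.2
  s[V,V] = ((-0.1667)·(-0.1667) + (1.8333)·(1.8333) + (-2.1667)·(-2.1667) + (0.8333)·(0.8333) + (-0.1667)·(-0.1667) + (-0.1667)·(-0.1667)) / 5 = 8.8333/5 = 1.7667
  s[V,W] = ((-0.1667)·(-0.8333) + (1.8333)·(-0.8333) + (-2.1667)·(1.1667) + (0.8333)·(-1.8333) + (-0.1667)·(0.1667) + (-0.1667)·(2.1667)) / 5 = -5.8333/5 = -1.1667
  s[W,W] = ((-0.8333)·(-0.8333) + (-0.8333)·(-0.8333) + (1.1667)·(1.1667) + (-1.8333)·(-1.8333) + (0.1667)·(0.1667) + (2.1667)·(2.1667)) / 5 = 10.8333/5 = 2.1667
  Sample standard deviations s_i = √(s[i,i]):
  s(U) = √(5.2) = 2.2804
  s(V) = √(1.7667) = 1.3292
  s(W) = √(2.1667) = 1.472

Step 3 — r_{ij} = s_{ij} / (s_i · s_j):
  r[U,U] = 1 (diagonal).
  r[U,V] = 2.6 / (2.2804 · 1.3292) = 2.6 / 3.031 = 0.8578
  r[U,W] = -2.2 / (2.2804 · 1.472) = -2.2 / 3.3566 = -0.6554
  r[V,V] = 1 (diagonal).
  r[V,W] = -1.1667 / (1.3292 · 1.472) = -1.1667 / 1.9565 = -0.5963
  r[W,W] = 1 (diagonal).

R is symmetric with unit diagonal. Assembling:

R = [[1, 0.8578, -0.6554],
 [0.8578, 1, -0.5963],
 [-0.6554, -0.5963, 1]]


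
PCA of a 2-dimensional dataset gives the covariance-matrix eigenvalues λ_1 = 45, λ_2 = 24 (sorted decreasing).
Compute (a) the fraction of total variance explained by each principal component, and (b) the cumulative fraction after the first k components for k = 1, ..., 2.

Step 1 — total variance = trace(Sigma) = Σ λ_i = 45 + 24 = 69.

Step 2 — fraction explained by component i = λ_i / Σ λ:
  PC1: 45/69 = 0.6522
  PC2: 24/69 = 0.3478

Step 3 — cumulative fraction after k components = (λ_1 + ... + λ_k) / Σ λ:
  k = 1: 45/69 = 0.6522
  k = 2: (45 + 24)/69 = 69/69 = 1

Summary (fraction, with percent):

explained: PC1 0.6522 (65.22%), PC2 0.3478 (34.78%);  cumulative: 0.6522, 1


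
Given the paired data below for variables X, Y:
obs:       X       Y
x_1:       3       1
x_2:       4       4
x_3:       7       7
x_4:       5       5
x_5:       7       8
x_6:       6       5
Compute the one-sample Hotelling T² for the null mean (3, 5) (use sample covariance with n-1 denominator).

Step 1 — sample mean vector:
  mean(X) = (3 + 4 + 7 + 5 + 7 + 6) / 6 = 32/6 = 5.3333
  mean(Y) = (1 + 4 + 7 + 5 + 8 + 5) / 6 = 30/6 = 5
  x̄ = (5.3333, 5),  deviation x̄ - mu_0 = (5.3333, 5) - (3, 5) = (2.3333, 0).

Step 2 — sample covariance matrix, S[i,j] = (1/(n-1)) · Σ_k (x_{k,i} - mean_i) · (x_{k,j} - mean_j), divisor n-1 = 5:
  S[X,X] = ((-2.3333)·(-2.3333) + (-1.3333)·(-1.3333) + (1.6667)·(1.6667) + (-0.3333)·(-0.3333) + (1.6667)·(1.6667) + (0.6667)·(0.6667)) / 5 = 13.3333/5 = 2.6667
  S[X,Y] = ((-2.3333)·(-4) + (-1.3333)·(-1) + (1.6667)·(2) + (-0.3333)·(0) + (1.6667)·(3) + (0.6667)·(0)) / 5 = 19/5 = 3.8
  S[Y,Y] = ((-4)·(-4) + (-1)·(-1) + (2)·(2) + (0)·(0) + (3)·(3) + (0)·(0)) / 5 = 30/5 = 6
  S = [[2.6667, 3.8],
 [3.8, 6]].

Step 3 — invert S. det(S) = 2.6667·6 - (3.8)² = 1.56.
  S^{-1} = (1/det) · [[d, -b], [-b, a]] = [[3.8462, -2.4359],
 [-2.4359, 1.7094]].

Step 4 — quadratic form (x̄ - mu_0)^T · S^{-1} · (x̄ - mu_0):
  S^{-1} · (x̄ - mu_0) = (8.9744, -5.6838),
  (x̄ - mu_0)^T · [...] = (2.3333)·(8.9744) + (0)·(-5.6838) = 20.9402.

Step 5 — scale by n: T² = 6 · 20.9402 = 125.641.

T² ≈ 125.641


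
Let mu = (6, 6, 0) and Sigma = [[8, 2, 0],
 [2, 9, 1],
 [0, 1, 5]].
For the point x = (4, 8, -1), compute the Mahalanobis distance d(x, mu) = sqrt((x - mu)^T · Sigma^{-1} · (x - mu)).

Step 1 — centre the observation: (x - mu) = (-2, 2, -1).

Step 2 — invert Sigma (cofactor / det for 3×3, or solve directly):
  Sigma^{-1} = [[0.1325, -0.0301, 0.006],
 [-0.0301, 0.1205, -0.0241],
 [0.006, -0.0241, 0.2048]].

Step 3 — form the quadratic (x - mu)^T · Sigma^{-1} · (x - mu):
  Sigma^{-1} · (x - mu) = (-0.3313, 0.3253, -0.2651).
  (x - mu)^T · [Sigma^{-1} · (x - mu)] = (-2)·(-0.3313) + (2)·(0.3253) + (-1)·(-0.2651) = 1.5783.

Step 4 — take square root: d = √(1.5783) ≈ 1.2563.

d(x, mu) = √(1.5783) ≈ 1.2563


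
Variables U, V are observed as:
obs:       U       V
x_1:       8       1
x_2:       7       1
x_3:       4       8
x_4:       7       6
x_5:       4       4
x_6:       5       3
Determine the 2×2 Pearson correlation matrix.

Step 1 — column means:
  mean(U) = (8 + 7 + 4 + 7 + 4 + 5) / 6 = 35/6 = 5.8333
  mean(V) = (1 + 1 + 8 + 6 + 4 + 3) / 6 = 23/6 = 3.8333

Step 2 — sample variances and covariances s[i,j] = (1/(n-1)) · Σ_k (x_{k,i} - mean_i) · (x_{k,j} - mean_j), with n-1 = 5:
  s[U,U] = ((2.1667)·(2.1667) + (1.1667)·(1.1667) + (-1.8333)·(-1.8333) + (1.1667)·(1.1667) + (-1.8333)·(-1.8333) + (-0.8333)·(-0.8333)) / 5 = 14.8333/5 = 2.9667
  s[U,V] = ((2.1667)·(-2.8333) + (1.1667)·(-2.8333) + (-1.8333)·(4.1667) + (1.1667)·(2.1667) + (-1.8333)·(0.1667) + (-0.8333)·(-0.8333)) / 5 = -14.1667/5 = -2.8333
  s[V,V] = ((-2.8333)·(-2.8333) + (-2.8333)·(-2.8333) + (4.1667)·(4.1667) + (2.1667)·(2.1667) + (0.1667)·(0.1667) + (-0.8333)·(-0.8333)) / 5 = 38.8333/5 = 7.7667
  Sample standard deviations s_i = √(s[i,i]):
  s(U) = √(2.9667) = 1.7224
  s(V) = √(7.7667) = 2.7869

Step 3 — r_{ij} = s_{ij} / (s_i · s_j):
  r[U,U] = 1 (diagonal).
  r[U,V] = -2.8333 / (1.7224 · 2.7869) = -2.8333 / 4.8001 = -0.5903
  r[V,V] = 1 (diagonal).

R is symmetric with unit diagonal. Assembling:

R = [[1, -0.5903],
 [-0.5903, 1]]


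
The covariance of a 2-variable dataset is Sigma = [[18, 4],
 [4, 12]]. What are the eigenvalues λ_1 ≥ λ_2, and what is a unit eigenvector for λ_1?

Step 1 — characteristic polynomial of 2×2 Sigma:
  det(Sigma - λI) = λ² - trace · λ + det = 0.
  trace = 18 + 12 = 30, det = 18·12 - (4)² = 200.
Step 2 — discriminant:
  Δ = trace² - 4·det = 900 - 800 = 100.
Step 3 — eigenvalues:
  λ = (trace ± √Δ)/2 = (30 ± 10)/2,
  λ_1 = 20,  λ_2 = 10.

Step 4 — unit eigenvector for λ_1: solve (Sigma - λ_1 I)v = 0. First row:
  (18 - 20)·v_x + (4)·v_y = 0, i.e. (-2)·v_x + (4)·v_y = 0,
  so v ∝ (b, λ_1 - a) = (4, 2) = u.
  ||u|| = √((4)² + (2)²) = √(20) ≈ 4.4721,
  v_1 = u/||u|| ≈ (0.8944, 0.4472) (||v_1|| = 1).

λ_1 = 20,  λ_2 = 10;  v_1 ≈ (0.8944, 0.4472)


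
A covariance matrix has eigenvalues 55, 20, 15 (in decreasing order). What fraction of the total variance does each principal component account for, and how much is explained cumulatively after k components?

Step 1 — total variance = trace(Sigma) = Σ λ_i = 55 + 20 + 15 = 90.

Step 2 — fraction explained by component i = λ_i / Σ λ:
  PC1: 55/90 = 0.6111
  PC2: 20/90 = 0.2222
  PC3: 15/90 = 0.1667

Step 3 — cumulative fraction after k components = (λ_1 + ... + λ_k) / Σ λ:
  k = 1: 55/90 = 0.6111
  k = 2: (55 + 20)/90 = 75/90 = 0.8333
  k = 3: (55 + 20 + 15)/90 = 90/90 = 1

Summary (fraction, with percent):

explained: PC1 0.6111 (61.11%), PC2 0.2222 (22.22%), PC3 0.1667 (16.67%);  cumulative: 0.6111, 0.8333, 1


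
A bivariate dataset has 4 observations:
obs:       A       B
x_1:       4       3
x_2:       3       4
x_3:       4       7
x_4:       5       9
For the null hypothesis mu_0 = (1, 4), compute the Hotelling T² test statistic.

Step 1 — sample mean vector:
  mean(A) = (4 + 3 + 4 + 5) / 4 = 16/4 = 4
  mean(B) = (3 + 4 + 7 + 9) / 4 = 23/4 = 5.75
  x̄ = (4, 5.75),  deviation x̄ - mu_0 = (4, 5.75) - (1, 4) = (3, 1.75).

Step 2 — sample covariance matrix, S[i,j] = (1/(n-1)) · Σ_k (x_{k,i} - mean_i) · (x_{k,j} - mean_j), divisor n-1 = 3:
  S[A,A] = ((0)·(0) + (-1)·(-1) + (0)·(0) + (1)·(1)) / 3 = 2/3 = 0.6667
  S[A,B] = ((0)·(-2.75) + (-1)·(-1.75) + (0)·(1.25) + (1)·(3.25)) / 3 = 5/3 = 1.6667
  S[B,B] = ((-2.75)·(-2.75) + (-1.75)·(-1.75) + (1.25)·(1.25) + (3.25)·(3.25)) / 3 = 22.75/3 = 7.5833
  S = [[0.6667, 1.6667],
 [1.6667, 7.5833]].

Step 3 — invert S. det(S) = 0.6667·7.5833 - (1.6667)² = 2.2778.
  S^{-1} = (1/det) · [[d, -b], [-b, a]] = [[3.3293, -0.7317],
 [-0.7317, 0.2927]].

Step 4 — quadratic form (x̄ - mu_0)^T · S^{-1} · (x̄ - mu_0):
  S^{-1} · (x̄ - mu_0) = (8.7073, -1.6829),
  (x̄ - mu_0)^T · [...] = (3)·(8.7073) + (1.75)·(-1.6829) = 23.1768.

Step 5 — scale by n: T² = 4 · 23.1768 = 92.7073.

T² ≈ 92.7073


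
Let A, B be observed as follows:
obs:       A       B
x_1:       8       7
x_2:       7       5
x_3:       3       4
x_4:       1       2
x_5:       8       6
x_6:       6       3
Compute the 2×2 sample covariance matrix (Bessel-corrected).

Step 1 — column means:
  mean(A) = (8 + 7 + 3 + 1 + 8 + 6) / 6 = 33/6 = 5.5
  mean(B) = (7 + 5 + 4 + 2 + 6 + 3) / 6 = 27/6 = 4.5

Step 2 — sample covariance S[i,j] = (1/(n-1)) · Σ_k (x_{k,i} - mean_i) · (x_{k,j} - mean_j), with n-1 = 5.
  S[A,A] = ((2.5)·(2.5) + (1.5)·(1.5) + (-2.5)·(-2.5) + (-4.5)·(-4.5) + (2.5)·(2.5) + (0.5)·(0.5)) / 5 = 41.5/5 = 8.3
  S[A,B] = ((2.5)·(2.5) + (1.5)·(0.5) + (-2.5)·(-0.5) + (-4.5)·(-2.5) + (2.5)·(1.5) + (0.5)·(-1.5)) / 5 = 22.5/5 = 4.5
  S[B,B] = ((2.5)·(2.5) + (0.5)·(0.5) + (-0.5)·(-0.5) + (-2.5)·(-2.5) + (1.5)·(1.5) + (-1.5)·(-1.5)) / 5 = 17.5/5 = 3.5

S is symmetric (S[j,i] = S[i,j]). Assembling:

S = [[8.3, 4.5],
 [4.5, 3.5]]


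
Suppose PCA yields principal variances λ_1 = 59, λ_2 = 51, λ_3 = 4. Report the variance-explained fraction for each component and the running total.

Step 1 — total variance = trace(Sigma) = Σ λ_i = 59 + 51 + 4 = 114.

Step 2 — fraction explained by component i = λ_i / Σ λ:
  PC1: 59/114 = 0.5175
  PC2: 51/114 = 0.4474
  PC3: 4/114 = 0.0351

Step 3 — cumulative fraction after k components = (λ_1 + ... + λ_k) / Σ λ:
  k = 1: 59/114 = 0.5175
  k = 2: (59 + 51)/114 = 110/114 = 0.9649
  k = 3: (59 + 51 + 4)/114 = 114/114 = 1

Summary (fraction, with percent):

explained: PC1 0.5175 (51.75%), PC2 0.4474 (44.74%), PC3 0.0351 (3.51%);  cumulative: 0.5175, 0.9649, 1


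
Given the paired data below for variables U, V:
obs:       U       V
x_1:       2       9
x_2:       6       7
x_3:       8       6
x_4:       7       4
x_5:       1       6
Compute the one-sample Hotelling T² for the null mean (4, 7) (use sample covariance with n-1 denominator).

Step 1 — sample mean vector:
  mean(U) = (2 + 6 + 8 + 7 + 1) / 5 = 24/5 = 4.8
  mean(V) = (9 + 7 + 6 + 4 + 6) / 5 = 32/5 = 6.4
  x̄ = (4.8, 6.4),  deviation x̄ - mu_0 = (4.8, 6.4) - (4, 7) = (0.8, -0.6).

Step 2 — sample covariance matrix, S[i,j] = (1/(n-1)) · Σ_k (x_{k,i} - mean_i) · (x_{k,j} - mean_j), divisor n-1 = 4:
  S[U,U] = ((-2.8)·(-2.8) + (1.2)·(1.2) + (3.2)·(3.2) + (2.2)·(2.2) + (-3.8)·(-3.8)) / 4 = 38.8/4 = 9.7
  S[U,V] = ((-2.8)·(2.6) + (1.2)·(0.6) + (3.2)·(-0.4) + (2.2)·(-2.4) + (-3.8)·(-0.4)) / 4 = -11.6/4 = -2.9
  S[V,V] = ((2.6)·(2.6) + (0.6)·(0.6) + (-0.4)·(-0.4) + (-2.4)·(-2.4) + (-0.4)·(-0.4)) / 4 = 13.2/4 = 3.3
  S = [[9.7, -2.9],
 [-2.9, 3.3]].

Step 3 — invert S. det(S) = 9.7·3.3 - (-2.9)² = 23.6.
  S^{-1} = (1/det) · [[d, -b], [-b, a]] = [[0.1398, 0.1229],
 [0.1229, 0.411]].

Step 4 — quadratic form (x̄ - mu_0)^T · S^{-1} · (x̄ - mu_0):
  S^{-1} · (x̄ - mu_0) = (0.0381, -0.1483),
  (x̄ - mu_0)^T · [...] = (0.8)·(0.0381) + (-0.6)·(-0.1483) = 0.1195.

Step 5 — scale by n: T² = 5 · 0.1195 = 0.5975.

T² ≈ 0.5975


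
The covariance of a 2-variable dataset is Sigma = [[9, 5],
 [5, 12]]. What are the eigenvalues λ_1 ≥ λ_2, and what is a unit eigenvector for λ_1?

Step 1 — characteristic polynomial of 2×2 Sigma:
  det(Sigma - λI) = λ² - trace · λ + det = 0.
  trace = 9 + 12 = 21, det = 9·12 - (5)² = 83.
Step 2 — discriminant:
  Δ = trace² - 4·det = 441 - 332 = 109.
Step 3 — eigenvalues:
  λ = (trace ± √Δ)/2 = (21 ± 10.4403)/2,
  λ_1 = 15.7202,  λ_2 = 5.2798.

Step 4 — unit eigenvector for λ_1: solve (Sigma - λ_1 I)v = 0. First row:
  (9 - 15.7202)·v_x + (5)·v_y = 0, i.e. (-6.7202)·v_x + (5)·v_y = 0,
  so v ∝ (b, λ_1 - a) = (5, 6.7202) = u.
  ||u|| = √((5)² + (6.7202)²) = √(70.1605) ≈ 8.3762,
  v_1 = u/||u|| ≈ (0.5969, 0.8023) (||v_1|| = 1).

λ_1 = 15.7202,  λ_2 = 5.2798;  v_1 ≈ (0.5969, 0.8023)


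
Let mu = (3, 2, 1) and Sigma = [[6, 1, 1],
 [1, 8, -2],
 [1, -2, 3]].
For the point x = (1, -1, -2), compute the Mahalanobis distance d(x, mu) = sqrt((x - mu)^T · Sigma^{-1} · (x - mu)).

Step 1 — centre the observation: (x - mu) = (-2, -3, -3).

Step 2 — invert Sigma (cofactor / det for 3×3, or solve directly):
  Sigma^{-1} = [[0.1905, -0.0476, -0.0952],
 [-0.0476, 0.1619, 0.1238],
 [-0.0952, 0.1238, 0.4476]].

Step 3 — form the quadratic (x - mu)^T · Sigma^{-1} · (x - mu):
  Sigma^{-1} · (x - mu) = (0.0476, -0.7619, -1.5238).
  (x - mu)^T · [Sigma^{-1} · (x - mu)] = (-2)·(0.0476) + (-3)·(-0.7619) + (-3)·(-1.5238) = 6.7619.

Step 4 — take square root: d = √(6.7619) ≈ 2.6004.

d(x, mu) = √(6.7619) ≈ 2.6004


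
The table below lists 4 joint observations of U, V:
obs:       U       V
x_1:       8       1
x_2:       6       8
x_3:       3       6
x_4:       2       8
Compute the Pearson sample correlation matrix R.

Step 1 — column means:
  mean(U) = (8 + 6 + 3 + 2) / 4 = 19/4 = 4.75
  mean(V) = (1 + 8 + 6 + 8) / 4 = 23/4 = 5.75

Step 2 — sample variances and covariances s[i,j] = (1/(n-1)) · Σ_k (x_{k,i} - mean_i) · (x_{k,j} - mean_j), with n-1 = 3:
  s[U,U] = ((3.25)·(3.25) + (1.25)·(1.25) + (-1.75)·(-1.75) + (-2.75)·(-2.75)) / 3 = 22.75/3 = 7.5833
  s[U,V] = ((3.25)·(-4.75) + (1.25)·(2.25) + (-1.75)·(0.25) + (-2.75)·(2.25)) / 3 = -19.25/3 = -6.4167
  s[V,V] = ((-4.75)·(-4.75) + (2.25)·(2.25) + (0.25)·(0.25) + (2.25)·(2.25)) / 3 = 32.75/3 = 10.9167
  Sample standard deviations s_i = √(s[i,i]):
  s(U) = √(7.5833) = 2.7538
  s(V) = √(10.9167) = 3.304

Step 3 — r_{ij} = s_{ij} / (s_i · s_j):
  r[U,U] = 1 (diagonal).
  r[U,V] = -6.4167 / (2.7538 · 3.304) = -6.4167 / 9.0986 = -0.7052
  r[V,V] = 1 (diagonal).

R is symmetric with unit diagonal. Assembling:

R = [[1, -0.7052],
 [-0.7052, 1]]


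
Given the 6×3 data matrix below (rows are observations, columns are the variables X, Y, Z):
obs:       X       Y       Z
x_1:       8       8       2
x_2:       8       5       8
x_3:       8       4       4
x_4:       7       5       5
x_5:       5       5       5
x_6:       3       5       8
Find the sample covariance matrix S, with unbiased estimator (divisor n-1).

Step 1 — column means:
  mean(X) = (8 + 8 + 8 + 7 + 5 + 3) / 6 = 39/6 = 6.5
  mean(Y) = (8 + 5 + 4 + 5 + 5 + 5) / 6 = 32/6 = 5.3333
  mean(Z) = (2 + 8 + 4 + 5 + 5 + 8) / 6 = 32/6 = 5.3333

Step 2 — sample covariance S[i,j] = (1/(n-1)) · Σ_k (x_{k,i} - mean_i) · (x_{k,j} - mean_j), with n-1 = 5.
  S[X,X] = ((1.5)·(1.5) + (1.5)·(1.5) + (1.5)·(1.5) + (0.5)·(0.5) + (-1.5)·(-1.5) + (-3.5)·(-3.5)) / 5 = 21.5/5 = 4.3
  S[X,Y] = ((1.5)·(2.6667) + (1.5)·(-0.3333) + (1.5)·(-1.3333) + (0.5)·(-0.3333) + (-1.5)·(-0.3333) + (-3.5)·(-0.3333)) / 5 = 3/5 = 0.6
  S[X,Z] = ((1.5)·(-3.3333) + (1.5)·(2.6667) + (1.5)·(-1.3333) + (0.5)·(-0.3333) + (-1.5)·(-0.3333) + (-3.5)·(2.6667)) / 5 = -12/5 = -2.4
  S[Y,Y] = ((2.6667)·(2.6667) + (-0.3333)·(-0.3333) + (-1.3333)·(-1.3333) + (-0.3333)·(-0.3333) + (-0.3333)·(-0.3333) + (-0.3333)·(-0.3333)) / 5 = 9.3333/5 = 1.8667
  S[Y,Z] = ((2.6667)·(-3.3333) + (-0.3333)·(2.6667) + (-1.3333)·(-1.3333) + (-0.3333)·(-0.3333) + (-0.3333)·(-0.3333) + (-0.3333)·(2.6667)) / 5 = -8.6667/5 = -1.7333
  S[Z,Z] = ((-3.3333)·(-3.3333) + (2.6667)·(2.6667) + (-1.3333)·(-1.3333) + (-0.3333)·(-0.3333) + (-0.3333)·(-0.3333) + (2.6667)·(2.6667)) / 5 = 27.3333/5 = 5.4667

S is symmetric (S[j,i] = S[i,j]). Assembling:

S = [[4.3, 0.6, -2.4],
 [0.6, 1.8667, -1.7333],
 [-2.4, -1.7333, 5.4667]]


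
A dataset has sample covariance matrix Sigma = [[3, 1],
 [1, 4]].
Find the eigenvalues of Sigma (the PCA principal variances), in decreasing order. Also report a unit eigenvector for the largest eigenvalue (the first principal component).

Step 1 — characteristic polynomial of 2×2 Sigma:
  det(Sigma - λI) = λ² - trace · λ + det = 0.
  trace = 3 + 4 = 7, det = 3·4 - (1)² = 11.
Step 2 — discriminant:
  Δ = trace² - 4·det = 49 - 44 = 5.
Step 3 — eigenvalues:
  λ = (trace ± √Δ)/2 = (7 ± 2.2361)/2,
  λ_1 = 4.618,  λ_2 = 2.382.

Step 4 — unit eigenvector for λ_1: solve (Sigma - λ_1 I)v = 0. First row:
  (3 - 4.618)·v_x + (1)·v_y = 0, i.e. (-1.618)·v_x + (1)·v_y = 0,
  so v ∝ (b, λ_1 - a) = (1, 1.618) = u.
  ||u|| = √((1)² + (1.618)²) = √(3.618) ≈ 1.9021,
  v_1 = u/||u|| ≈ (0.5257, 0.8507) (||v_1|| = 1).

λ_1 = 4.618,  λ_2 = 2.382;  v_1 ≈ (0.5257, 0.8507)


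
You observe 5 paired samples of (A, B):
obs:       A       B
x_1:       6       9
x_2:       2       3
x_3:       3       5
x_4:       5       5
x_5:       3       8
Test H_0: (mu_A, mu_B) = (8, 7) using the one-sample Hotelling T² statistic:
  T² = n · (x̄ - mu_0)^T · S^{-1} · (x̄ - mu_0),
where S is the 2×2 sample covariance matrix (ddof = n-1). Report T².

Step 1 — sample mean vector:
  mean(A) = (6 + 2 + 3 + 5 + 3) / 5 = 19/5 = 3.8
  mean(B) = (9 + 3 + 5 + 5 + 8) / 5 = 30/5 = 6
  x̄ = (3.8, 6),  deviation x̄ - mu_0 = (3.8, 6) - (8, 7) = (-4.2, -1).

Step 2 — sample covariance matrix, S[i,j] = (1/(n-1)) · Σ_k (x_{k,i} - mean_i) · (x_{k,j} - mean_j), divisor n-1 = 4:
  S[A,A] = ((2.2)·(2.2) + (-1.8)·(-1.8) + (-0.8)·(-0.8) + (1.2)·(1.2) + (-0.8)·(-0.8)) / 4 = 10.8/4 = 2.7
  S[A,B] = ((2.2)·(3) + (-1.8)·(-3) + (-0.8)·(-1) + (1.2)·(-1) + (-0.8)·(2)) / 4 = 10/4 = 2.5
  S[B,B] = ((3)·(3) + (-3)·(-3) + (-1)·(-1) + (-1)·(-1) + (2)·(2)) / 4 = 24/4 = 6
  S = [[2.7, 2.5],
 [2.5, 6]].

Step 3 — invert S. det(S) = 2.7·6 - (2.5)² = 9.95.
  S^{-1} = (1/det) · [[d, -b], [-b, a]] = [[0.603, -0.2513],
 [-0.2513, 0.2714]].

Step 4 — quadratic form (x̄ - mu_0)^T · S^{-1} · (x̄ - mu_0):
  S^{-1} · (x̄ - mu_0) = (-2.2814, 0.7839),
  (x̄ - mu_0)^T · [...] = (-4.2)·(-2.2814) + (-1)·(0.7839) = 8.798.

Step 5 — scale by n: T² = 5 · 8.798 = 43.9899.

T² ≈ 43.9899


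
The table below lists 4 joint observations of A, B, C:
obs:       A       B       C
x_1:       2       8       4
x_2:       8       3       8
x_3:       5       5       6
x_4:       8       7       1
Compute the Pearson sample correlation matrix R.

Step 1 — column means:
  mean(A) = (2 + 8 + 5 + 8) / 4 = 23/4 = 5.75
  mean(B) = (8 + 3 + 5 + 7) / 4 = 23/4 = 5.75
  mean(C) = (4 + 8 + 6 + 1) / 4 = 19/4 = 4.75

Step 2 — sample variances and covariances s[i,j] = (1/(n-1)) · Σ_k (x_{k,i} - mean_i) · (x_{k,j} - mean_j), with n-1 = 3:
  s[A,A] = ((-3.75)·(-3.75) + (2.25)·(2.25) + (-0.75)·(-0.75) + (2.25)·(2.25)) / 3 = 24.75/3 = 8.25
  s[A,B] = ((-3.75)·(2.25) + (2.25)·(-2.75) + (-0.75)·(-0.75) + (2.25)·(1.25)) / 3 = -11.25/3 = -3.75
  s[A,C] = ((-3.75)·(-0.75) + (2.25)·(3.25) + (-0.75)·(1.25) + (2.25)·(-3.75)) / 3 = 0.75/3 = 0.25
  s[B,B] = ((2.25)·(2.25) + (-2.75)·(-2.75) + (-0.75)·(-0.75) + (1.25)·(1.25)) / 3 = 14.75/3 = 4.9167
  s[B,C] = ((2.25)·(-0.75) + (-2.75)·(3.25) + (-0.75)·(1.25) + (1.25)·(-3.75)) / 3 = -16.25/3 = -5.4167
  s[C,C] = ((-0.75)·(-0.75) + (3.25)·(3.25) + (1.25)·(1.25) + (-3.75)·(-3.75)) / 3 = 26.75/3 = 8.9167
  Sample standard deviations s_i = √(s[i,i]):
  s(A) = √(8.25) = 2.8723
  s(B) = √(4.9167) = 2.2174
  s(C) = √(8.9167) = 2.9861

Step 3 — r_{ij} = s_{ij} / (s_i · s_j):
  r[A,A] = 1 (diagonal).
  r[A,B] = -3.75 / (2.8723 · 2.2174) = -3.75 / 6.3689 = -0.5888
  r[A,C] = 0.25 / (2.8723 · 2.9861) = 0.25 / 8.5769 = 0.0291
  r[B,B] = 1 (diagonal).
  r[B,C] = -5.4167 / (2.2174 · 2.9861) = -5.4167 / 6.6212 = -0.8181
  r[C,C] = 1 (diagonal).

R is symmetric with unit diagonal. Assembling:

R = [[1, -0.5888, 0.0291],
 [-0.5888, 1, -0.8181],
 [0.0291, -0.8181, 1]]


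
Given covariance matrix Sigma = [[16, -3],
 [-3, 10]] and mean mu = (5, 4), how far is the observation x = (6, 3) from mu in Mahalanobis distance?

Step 1 — centre the observation: (x - mu) = (1, -1).

Step 2 — invert Sigma. det(Sigma) = 16·10 - (-3)² = 151.
  Sigma^{-1} = (1/det) · [[d, -b], [-b, a]] = [[0.0662, 0.0199],
 [0.0199, 0.106]].

Step 3 — form the quadratic (x - mu)^T · Sigma^{-1} · (x - mu):
  Sigma^{-1} · (x - mu) = (0.0464, -0.0861).
  (x - mu)^T · [Sigma^{-1} · (x - mu)] = (1)·(0.0464) + (-1)·(-0.0861) = 0.1325.

Step 4 — take square root: d = √(0.1325) ≈ 0.3639.

d(x, mu) = √(0.1325) ≈ 0.3639


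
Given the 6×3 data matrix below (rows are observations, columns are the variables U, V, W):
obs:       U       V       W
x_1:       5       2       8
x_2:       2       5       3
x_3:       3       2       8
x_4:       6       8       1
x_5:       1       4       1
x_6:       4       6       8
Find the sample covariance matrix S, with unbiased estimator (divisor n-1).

Step 1 — column means:
  mean(U) = (5 + 2 + 3 + 6 + 1 + 4) / 6 = 21/6 = 3.5
  mean(V) = (2 + 5 + 2 + 8 + 4 + 6) / 6 = 27/6 = 4.5
  mean(W) = (8 + 3 + 8 + 1 + 1 + 8) / 6 = 29/6 = 4.8333

Step 2 — sample covariance S[i,j] = (1/(n-1)) · Σ_k (x_{k,i} - mean_i) · (x_{k,j} - mean_j), with n-1 = 5.
  S[U,U] = ((1.5)·(1.5) + (-1.5)·(-1.5) + (-0.5)·(-0.5) + (2.5)·(2.5) + (-2.5)·(-2.5) + (0.5)·(0.5)) / 5 = 17.5/5 = 3.5
  S[U,V] = ((1.5)·(-2.5) + (-1.5)·(0.5) + (-0.5)·(-2.5) + (2.5)·(3.5) + (-2.5)·(-0.5) + (0.5)·(1.5)) / 5 = 7.5/5 = 1.5
  S[U,W] = ((1.5)·(3.1667) + (-1.5)·(-1.8333) + (-0.5)·(3.1667) + (2.5)·(-3.8333) + (-2.5)·(-3.8333) + (0.5)·(3.1667)) / 5 = 7.5/5 = 1.5
  S[V,V] = ((-2.5)·(-2.5) + (0.5)·(0.5) + (-2.5)·(-2.5) + (3.5)·(3.5) + (-0.5)·(-0.5) + (1.5)·(1.5)) / 5 = 27.5/5 = 5.5
  S[V,W] = ((-2.5)·(3.1667) + (0.5)·(-1.8333) + (-2.5)·(3.1667) + (3.5)·(-3.8333) + (-0.5)·(-3.8333) + (1.5)·(3.1667)) / 5 = -23.5/5 = -4.7
  S[W,W] = ((3.1667)·(3.1667) + (-1.8333)·(-1.8333) + (3.1667)·(3.1667) + (-3.8333)·(-3.8333) + (-3.8333)·(-3.8333) + (3.1667)·(3.1667)) / 5 = 62.8333/5 = 12.5667

S is symmetric (S[j,i] = S[i,j]). Assembling:

S = [[3.5, 1.5, 1.5],
 [1.5, 5.5, -4.7],
 [1.5, -4.7, 12.5667]]


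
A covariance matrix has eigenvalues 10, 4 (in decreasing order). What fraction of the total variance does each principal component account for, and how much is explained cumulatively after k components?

Step 1 — total variance = trace(Sigma) = Σ λ_i = 10 + 4 = 14.

Step 2 — fraction explained by component i = λ_i / Σ λ:
  PC1: 10/14 = 0.7143
  PC2: 4/14 = 0.2857

Step 3 — cumulative fraction after k components = (λ_1 + ... + λ_k) / Σ λ:
  k = 1: 10/14 = 0.7143
  k = 2: (10 + 4)/14 = 14/14 = 1

Summary (fraction, with percent):

explained: PC1 0.7143 (71.43%), PC2 0.2857 (28.57%);  cumulative: 0.7143, 1


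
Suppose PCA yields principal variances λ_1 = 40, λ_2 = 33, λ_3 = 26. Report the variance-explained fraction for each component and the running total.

Step 1 — total variance = trace(Sigma) = Σ λ_i = 40 + 33 + 26 = 99.

Step 2 — fraction explained by component i = λ_i / Σ λ:
  PC1: 40/99 = 0.404
  PC2: 33/99 = 0.3333
  PC3: 26/99 = 0.2626

Step 3 — cumulative fraction after k components = (λ_1 + ... + λ_k) / Σ λ:
  k = 1: 40/99 = 0.404
  k = 2: (40 + 33)/99 = 73/99 = 0.7374
  k = 3: (40 + 33 + 26)/99 = 99/99 = 1

Summary (fraction, with percent):

explained: PC1 0.404 (40.4%), PC2 0.3333 (33.33%), PC3 0.2626 (26.26%);  cumulative: 0.404, 0.7374, 1


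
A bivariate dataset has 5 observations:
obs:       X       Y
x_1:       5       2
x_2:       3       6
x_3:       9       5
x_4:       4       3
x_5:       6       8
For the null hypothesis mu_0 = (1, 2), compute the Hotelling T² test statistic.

Step 1 — sample mean vector:
  mean(X) = (5 + 3 + 9 + 4 + 6) / 5 = 27/5 = 5.4
  mean(Y) = (2 + 6 + 5 + 3 + 8) / 5 = 24/5 = 4.8
  x̄ = (5.4, 4.8),  deviation x̄ - mu_0 = (5.4, 4.8) - (1, 2) = (4.4, 2.8).

Step 2 — sample covariance matrix, S[i,j] = (1/(n-1)) · Σ_k (x_{k,i} - mean_i) · (x_{k,j} - mean_j), divisor n-1 = 4:
  S[X,X] = ((-0.4)·(-0.4) + (-2.4)·(-2.4) + (3.6)·(3.6) + (-1.4)·(-1.4) + (0.6)·(0.6)) / 4 = 21.2/4 = 5.3
  S[X,Y] = ((-0.4)·(-2.8) + (-2.4)·(1.2) + (3.6)·(0.2) + (-1.4)·(-1.8) + (0.6)·(3.2)) / 4 = 3.4/4 = 0.85
  S[Y,Y] = ((-2.8)·(-2.8) + (1.2)·(1.2) + (0.2)·(0.2) + (-1.8)·(-1.8) + (3.2)·(3.2)) / 4 = 22.8/4 = 5.7
  S = [[5.3, 0.85],
 [0.85, 5.7]].

Step 3 — invert S. det(S) = 5.3·5.7 - (0.85)² = 29.4875.
  S^{-1} = (1/det) · [[d, -b], [-b, a]] = [[0.1933, -0.0288],
 [-0.0288, 0.1797]].

Step 4 — quadratic form (x̄ - mu_0)^T · S^{-1} · (x̄ - mu_0):
  S^{-1} · (x̄ - mu_0) = (0.7698, 0.3764),
  (x̄ - mu_0)^T · [...] = (4.4)·(0.7698) + (2.8)·(0.3764) = 4.4412.

Step 5 — scale by n: T² = 5 · 4.4412 = 22.206.

T² ≈ 22.206


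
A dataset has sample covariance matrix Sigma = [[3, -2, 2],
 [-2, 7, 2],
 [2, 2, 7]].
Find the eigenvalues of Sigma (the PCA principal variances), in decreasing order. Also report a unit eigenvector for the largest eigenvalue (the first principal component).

Step 1 — characteristic polynomial p(λ) = det(λI - Sigma) = λ³ - tr·λ² + c_1·λ - det, where tr = trace, c_1 = sum of the principal 2×2 minors, det = det(Sigma):
  tr = 3 + 7 + 7 = 17,
  c_1 = (3·7 - (-2)²) + (3·7 - (2)²) + (7·7 - (2)²) = 17 + 17 + 45 = 79,
  det = 3·(7·7 - (2)²) - (-2)·((-2)·7 - (2)·(2)) + (2)·((-2)·(2) - 7·(2)) = 3·(45) - (-2)·(-18) + (2)·(-18) = 63.
  So p(λ) = λ³ - 17λ² + 79λ - 63.
Step 2 — look for an integer root (rational root theorem: any rational root is an integer divisor of 63). Testing λ = 1:
  p(1) = 1 - 17 + 79 - 63 = 0  ✓
  Dividing out (λ - 1): p(λ) = (λ - 1)(λ² - 16λ + 63).
Step 3 — remaining eigenvalues from the quadratic λ² - 16λ + 63 = 0:
  Δ = 16² - 4·63 = 256 - 252 = 4,  λ = (16 ± √4)/2 = (16 ± 2)/2 = 9 or 7.
  Sorted: λ_1 = 9,  λ_2 = 7,  λ_3 = 1  (check: sum = 17 = tr ✓).

Step 4 — unit eigenvector for λ_1 = 9: v spans the null space of (Sigma - λ_1 I), whose rows are
  r_1 = (-6, -2, 2),  r_2 = (-2, -2, 2),  r_3 = (2, 2, -2).
  v is orthogonal to every row, so take v ∝ r_1 × r_2 = ((-2)·(2) - (2)·(-2), (2)·(-2) - (-6)·(2), (-6)·(-2) - (-2)·(-2)) = (0, 8, 8).
  Rescale (divide by 8): u = (0, 1, 1).
  ||u|| = √((0)² + (1)² + (1)²) = √(2) ≈ 1.4142,  v_1 = u/||u|| ≈ (0, 0.7071, 0.7071) (||v_1|| = 1).

λ_1 = 9,  λ_2 = 7,  λ_3 = 1;  v_1 ≈ (0, 0.7071, 0.7071)


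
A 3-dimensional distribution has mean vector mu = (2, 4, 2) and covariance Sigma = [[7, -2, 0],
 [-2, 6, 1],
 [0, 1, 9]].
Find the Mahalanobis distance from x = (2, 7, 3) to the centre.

Step 1 — centre the observation: (x - mu) = (0, 3, 1).

Step 2 — invert Sigma (cofactor / det for 3×3, or solve directly):
  Sigma^{-1} = [[0.1582, 0.0537, -0.006],
 [0.0537, 0.1881, -0.0209],
 [-0.006, -0.0209, 0.1134]].

Step 3 — form the quadratic (x - mu)^T · Sigma^{-1} · (x - mu):
  Sigma^{-1} · (x - mu) = (0.1552, 0.5433, 0.0507).
  (x - mu)^T · [Sigma^{-1} · (x - mu)] = (0)·(0.1552) + (3)·(0.5433) + (1)·(0.0507) = 1.6806.

Step 4 — take square root: d = √(1.6806) ≈ 1.2964.

d(x, mu) = √(1.6806) ≈ 1.2964


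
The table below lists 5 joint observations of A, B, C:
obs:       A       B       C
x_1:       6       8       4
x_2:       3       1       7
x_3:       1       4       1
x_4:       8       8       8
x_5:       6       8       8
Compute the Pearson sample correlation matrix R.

Step 1 — column means:
  mean(A) = (6 + 3 + 1 + 8 + 6) / 5 = 24/5 = 4.8
  mean(B) = (8 + 1 + 4 + 8 + 8) / 5 = 29/5 = 5.8
  mean(C) = (4 + 7 + 1 + 8 + 8) / 5 = 28/5 = 5.6

Step 2 — sample variances and covariances s[i,j] = (1/(n-1)) · Σ_k (x_{k,i} - mean_i) · (x_{k,j} - mean_j), with n-1 = 4:
  s[A,A] = ((1.2)·(1.2) + (-1.8)·(-1.8) + (-3.8)·(-3.8) + (3.2)·(3.2) + (1.2)·(1.2)) / 4 = 30.8/4 = 7.7
  s[A,B] = ((1.2)·(2.2) + (-1.8)·(-4.8) + (-3.8)·(-1.8) + (3.2)·(2.2) + (1.2)·(2.2)) / 4 = 27.8/4 = 6.95
  s[A,C] = ((1.2)·(-1.6) + (-1.8)·(1.4) + (-3.8)·(-4.6) + (3.2)·(2.4) + (1.2)·(2.4)) / 4 = 23.6/4 = 5.9
  s[B,B] = ((2.2)·(2.2) + (-4.8)·(-4.8) + (-1.8)·(-1.8) + (2.2)·(2.2) + (2.2)·(2.2)) / 4 = 40.8/4 = 10.2
  s[B,C] = ((2.2)·(-1.6) + (-4.8)·(1.4) + (-1.8)·(-4.6) + (2.2)·(2.4) + (2.2)·(2.4)) / 4 = 8.6/4 = 2.15
  s[C,C] = ((-1.6)·(-1.6) + (1.4)·(1.4) + (-4.6)·(-4.6) + (2.4)·(2.4) + (2.4)·(2.4)) / 4 = 37.2/4 = 9.3
  Sample standard deviations s_i = √(s[i,i]):
  s(A) = √(7.7) = 2.7749
  s(B) = √(10.2) = 3.1937
  s(C) = √(9.3) = 3.0496

Step 3 — r_{ij} = s_{ij} / (s_i · s_j):
  r[A,A] = 1 (diagonal).
  r[A,B] = 6.95 / (2.7749 · 3.1937) = 6.95 / 8.8623 = 0.7842
  r[A,C] = 5.9 / (2.7749 · 3.0496) = 5.9 / 8.4623 = 0.6972
  r[B,B] = 1 (diagonal).
  r[B,C] = 2.15 / (3.1937 · 3.0496) = 2.15 / 9.7396 = 0.2207
  r[C,C] = 1 (diagonal).

R is symmetric with unit diagonal. Assembling:

R = [[1, 0.7842, 0.6972],
 [0.7842, 1, 0.2207],
 [0.6972, 0.2207, 1]]


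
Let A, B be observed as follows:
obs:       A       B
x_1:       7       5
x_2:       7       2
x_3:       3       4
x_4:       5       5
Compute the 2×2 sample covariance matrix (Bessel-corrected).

Step 1 — column means:
  mean(A) = (7 + 7 + 3 + 5) / 4 = 22/4 = 5.5
  mean(B) = (5 + 2 + 4 + 5) / 4 = 16/4 = 4

Step 2 — sample covariance S[i,j] = (1/(n-1)) · Σ_k (x_{k,i} - mean_i) · (x_{k,j} - mean_j), with n-1 = 3.
  S[A,A] = ((1.5)·(1.5) + (1.5)·(1.5) + (-2.5)·(-2.5) + (-0.5)·(-0.5)) / 3 = 11/3 = 3.6667
  S[A,B] = ((1.5)·(1) + (1.5)·(-2) + (-2.5)·(0) + (-0.5)·(1)) / 3 = -2/3 = -0.6667
  S[B,B] = ((1)·(1) + (-2)·(-2) + (0)·(0) + (1)·(1)) / 3 = 6/3 = 2

S is symmetric (S[j,i] = S[i,j]). Assembling:

S = [[3.6667, -0.6667],
 [-0.6667, 2]]


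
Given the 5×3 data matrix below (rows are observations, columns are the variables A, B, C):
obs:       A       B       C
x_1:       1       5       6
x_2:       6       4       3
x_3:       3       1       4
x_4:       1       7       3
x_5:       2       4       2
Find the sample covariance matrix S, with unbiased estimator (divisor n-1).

Step 1 — column means:
  mean(A) = (1 + 6 + 3 + 1 + 2) / 5 = 13/5 = 2.6
  mean(B) = (5 + 4 + 1 + 7 + 4) / 5 = 21/5 = 4.2
  mean(C) = (6 + 3 + 4 + 3 + 2) / 5 = 18/5 = 3.6

Step 2 — sample covariance S[i,j] = (1/(n-1)) · Σ_k (x_{k,i} - mean_i) · (x_{k,j} - mean_j), with n-1 = 4.
  S[A,A] = ((-1.6)·(-1.6) + (3.4)·(3.4) + (0.4)·(0.4) + (-1.6)·(-1.6) + (-0.6)·(-0.6)) / 4 = 17.2/4 = 4.3
  S[A,B] = ((-1.6)·(0.8) + (3.4)·(-0.2) + (0.4)·(-3.2) + (-1.6)·(2.8) + (-0.6)·(-0.2)) / 4 = -7.6/4 = -1.9
  S[A,C] = ((-1.6)·(2.4) + (3.4)·(-0.6) + (0.4)·(0.4) + (-1.6)·(-0.6) + (-0.6)·(-1.6)) / 4 = -3.8/4 = -0.95
  S[B,B] = ((0.8)·(0.8) + (-0.2)·(-0.2) + (-3.2)·(-3.2) + (2.8)·(2.8) + (-0.2)·(-0.2)) / 4 = 18.8/4 = 4.7
  S[B,C] = ((0.8)·(2.4) + (-0.2)·(-0.6) + (-3.2)·(0.4) + (2.8)·(-0.6) + (-0.2)·(-1.6)) / 4 = -0.6/4 = -0.15
  S[C,C] = ((2.4)·(2.4) + (-0.6)·(-0.6) + (0.4)·(0.4) + (-0.6)·(-0.6) + (-1.6)·(-1.6)) / 4 = 9.2/4 = 2.3

S is symmetric (S[j,i] = S[i,j]). Assembling:

S = [[4.3, -1.9, -0.95],
 [-1.9, 4.7, -0.15],
 [-0.95, -0.15, 2.3]]


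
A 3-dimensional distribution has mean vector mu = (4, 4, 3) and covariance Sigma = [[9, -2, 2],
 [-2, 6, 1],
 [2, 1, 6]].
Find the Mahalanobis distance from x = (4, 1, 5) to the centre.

Step 1 — centre the observation: (x - mu) = (0, -3, 2).

Step 2 — invert Sigma (cofactor / det for 3×3, or solve directly):
  Sigma^{-1} = [[0.1351, 0.0541, -0.0541],
 [0.0541, 0.1931, -0.0502],
 [-0.0541, -0.0502, 0.1931]].

Step 3 — form the quadratic (x - mu)^T · Sigma^{-1} · (x - mu):
  Sigma^{-1} · (x - mu) = (-0.2703, -0.6795, 0.5367).
  (x - mu)^T · [Sigma^{-1} · (x - mu)] = (0)·(-0.2703) + (-3)·(-0.6795) + (2)·(0.5367) = 3.112.

Step 4 — take square root: d = √(3.112) ≈ 1.7641.

d(x, mu) = √(3.112) ≈ 1.7641


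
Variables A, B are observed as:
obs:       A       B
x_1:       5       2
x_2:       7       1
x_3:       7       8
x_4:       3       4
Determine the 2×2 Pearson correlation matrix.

Step 1 — column means:
  mean(A) = (5 + 7 + 7 + 3) / 4 = 22/4 = 5.5
  mean(B) = (2 + 1 + 8 + 4) / 4 = 15/4 = 3.75

Step 2 — sample variances and covariances s[i,j] = (1/(n-1)) · Σ_k (x_{k,i} - mean_i) · (x_{k,j} - mean_j), with n-1 = 3:
  s[A,A] = ((-0.5)·(-0.5) + (1.5)·(1.5) + (1.5)·(1.5) + (-2.5)·(-2.5)) / 3 = 11/3 = 3.6667
  s[A,B] = ((-0.5)·(-1.75) + (1.5)·(-2.75) + (1.5)·(4.25) + (-2.5)·(0.25)) / 3 = 2.5/3 = 0.8333
  s[B,B] = ((-1.75)·(-1.75) + (-2.75)·(-2.75) + (4.25)·(4.25) + (0.25)·(0.25)) / 3 = 28.75/3 = 9.5833
  Sample standard deviations s_i = √(s[i,i]):
  s(A) = √(3.6667) = 1.9149
  s(B) = √(9.5833) = 3.0957

Step 3 — r_{ij} = s_{ij} / (s_i · s_j):
  r[A,A] = 1 (diagonal).
  r[A,B] = 0.8333 / (1.9149 · 3.0957) = 0.8333 / 5.9278 = 0.1406
  r[B,B] = 1 (diagonal).

R is symmetric with unit diagonal. Assembling:

R = [[1, 0.1406],
 [0.1406, 1]]


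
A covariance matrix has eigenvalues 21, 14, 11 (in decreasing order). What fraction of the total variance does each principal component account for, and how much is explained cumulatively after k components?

Step 1 — total variance = trace(Sigma) = Σ λ_i = 21 + 14 + 11 = 46.

Step 2 — fraction explained by component i = λ_i / Σ λ:
  PC1: 21/46 = 0.4565
  PC2: 14/46 = 0.3043
  PC3: 11/46 = 0.2391

Step 3 — cumulative fraction after k components = (λ_1 + ... + λ_k) / Σ λ:
  k = 1: 21/46 = 0.4565
  k = 2: (21 + 14)/46 = 35/46 = 0.7609
  k = 3: (21 + 14 + 11)/46 = 46/46 = 1

Summary (fraction, with percent):

explained: PC1 0.4565 (45.65%), PC2 0.3043 (30.43%), PC3 0.2391 (23.91%);  cumulative: 0.4565, 0.7609, 1


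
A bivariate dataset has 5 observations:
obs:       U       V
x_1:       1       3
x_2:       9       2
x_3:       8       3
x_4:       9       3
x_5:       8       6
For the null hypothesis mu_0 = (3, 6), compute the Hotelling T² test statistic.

Step 1 — sample mean vector:
  mean(U) = (1 + 9 + 8 + 9 + 8) / 5 = 35/5 = 7
  mean(V) = (3 + 2 + 3 + 3 + 6) / 5 = 17/5 = 3.4
  x̄ = (7, 3.4),  deviation x̄ - mu_0 = (7, 3.4) - (3, 6) = (4, -2.6).

Step 2 — sample covariance matrix, S[i,j] = (1/(n-1)) · Σ_k (x_{k,i} - mean_i) · (x_{k,j} - mean_j), divisor n-1 = 4:
  S[U,U] = ((-6)·(-6) + (2)·(2) + (1)·(1) + (2)·(2) + (1)·(1)) / 4 = 46/4 = 11.5
  S[U,V] = ((-6)·(-0.4) + (2)·(-1.4) + (1)·(-0.4) + (2)·(-0.4) + (1)·(2.6)) / 4 = 1/4 = 0.25
  S[V,V] = ((-0.4)·(-0.4) + (-1.4)·(-1.4) + (-0.4)·(-0.4) + (-0.4)·(-0.4) + (2.6)·(2.6)) / 4 = 9.2/4 = 2.3
  S = [[11.5, 0.25],
 [0.25, 2.3]].

Step 3 — invert S. det(S) = 11.5·2.3 - (0.25)² = 26.3875.
  S^{-1} = (1/det) · [[d, -b], [-b, a]] = [[0.0872, -0.0095],
 [-0.0095, 0.4358]].

Step 4 — quadratic form (x̄ - mu_0)^T · S^{-1} · (x̄ - mu_0):
  S^{-1} · (x̄ - mu_0) = (0.3733, -1.171),
  (x̄ - mu_0)^T · [...] = (4)·(0.3733) + (-2.6)·(-1.171) = 4.5378.

Step 5 — scale by n: T² = 5 · 4.5378 = 22.6888.

T² ≈ 22.6888


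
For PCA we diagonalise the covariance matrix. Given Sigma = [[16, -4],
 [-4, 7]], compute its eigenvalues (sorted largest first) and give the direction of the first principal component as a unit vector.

Step 1 — characteristic polynomial of 2×2 Sigma:
  det(Sigma - λI) = λ² - trace · λ + det = 0.
  trace = 16 + 7 = 23, det = 16·7 - (-4)² = 96.
Step 2 — discriminant:
  Δ = trace² - 4·det = 529 - 384 = 145.
Step 3 — eigenvalues:
  λ = (trace ± √Δ)/2 = (23 ± 12.0416)/2,
  λ_1 = 17.5208,  λ_2 = 5.4792.

Step 4 — unit eigenvector for λ_1: solve (Sigma - λ_1 I)v = 0. First row:
  (16 - 17.5208)·v_x + (-4)·v_y = 0, i.e. (-1.5208)·v_x + (-4)·v_y = 0,
  so v ∝ (b, λ_1 - a) = (-4, 1.5208); multiply by -1 so the first entry is positive: u = (4, -1.5208).
  ||u|| = √((4)² + (-1.5208)²) = √(18.3128) ≈ 4.2793,
  v_1 = u/||u|| ≈ (0.9347, -0.3554) (||v_1|| = 1).

λ_1 = 17.5208,  λ_2 = 5.4792;  v_1 ≈ (0.9347, -0.3554)


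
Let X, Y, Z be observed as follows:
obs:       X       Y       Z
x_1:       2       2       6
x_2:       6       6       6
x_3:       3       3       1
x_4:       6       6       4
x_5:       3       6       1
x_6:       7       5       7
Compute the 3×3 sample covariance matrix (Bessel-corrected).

Step 1 — column means:
  mean(X) = (2 + 6 + 3 + 6 + 3 + 7) / 6 = 27/6 = 4.5
  mean(Y) = (2 + 6 + 3 + 6 + 6 + 5) / 6 = 28/6 = 4.6667
  mean(Z) = (6 + 6 + 1 + 4 + 1 + 7) / 6 = 25/6 = 4.1667

Step 2 — sample covariance S[i,j] = (1/(n-1)) · Σ_k (x_{k,i} - mean_i) · (x_{k,j} - mean_j), with n-1 = 5.
  S[X,X] = ((-2.5)·(-2.5) + (1.5)·(1.5) + (-1.5)·(-1.5) + (1.5)·(1.5) + (-1.5)·(-1.5) + (2.5)·(2.5)) / 5 = 21.5/5 = 4.3
  S[X,Y] = ((-2.5)·(-2.6667) + (1.5)·(1.3333) + (-1.5)·(-1.6667) + (1.5)·(1.3333) + (-1.5)·(1.3333) + (2.5)·(0.3333)) / 5 = 12/5 = 2.4
  S[X,Z] = ((-2.5)·(1.8333) + (1.5)·(1.8333) + (-1.5)·(-3.1667) + (1.5)·(-0.1667) + (-1.5)·(-3.1667) + (2.5)·(2.8333)) / 5 = 14.5/5 = 2.9
  S[Y,Y] = ((-2.6667)·(-2.6667) + (1.3333)·(1.3333) + (-1.6667)·(-1.6667) + (1.3333)·(1.3333) + (1.3333)·(1.3333) + (0.3333)·(0.3333)) / 5 = 15.3333/5 = 3.0667
  S[Y,Z] = ((-2.6667)·(1.8333) + (1.3333)·(1.8333) + (-1.6667)·(-3.1667) + (1.3333)·(-0.1667) + (1.3333)·(-3.1667) + (0.3333)·(2.8333)) / 5 = -0.6667/5 = -0.1333
  S[Z,Z] = ((1.8333)·(1.8333) + (1.8333)·(1.8333) + (-3.1667)·(-3.1667) + (-0.1667)·(-0.1667) + (-3.1667)·(-3.1667) + (2.8333)·(2.8333)) / 5 = 34.8333/5 = 6.9667

S is symmetric (S[j,i] = S[i,j]). Assembling:

S = [[4.3, 2.4, 2.9],
 [2.4, 3.0667, -0.1333],
 [2.9, -0.1333, 6.9667]]


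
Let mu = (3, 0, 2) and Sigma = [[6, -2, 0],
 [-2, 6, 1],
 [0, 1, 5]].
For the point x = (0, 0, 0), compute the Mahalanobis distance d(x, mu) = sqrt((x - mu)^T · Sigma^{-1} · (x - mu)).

Step 1 — centre the observation: (x - mu) = (-3, 0, -2).

Step 2 — invert Sigma (cofactor / det for 3×3, or solve directly):
  Sigma^{-1} = [[0.1883, 0.0649, -0.013],
 [0.0649, 0.1948, -0.039],
 [-0.013, -0.039, 0.2078]].

Step 3 — form the quadratic (x - mu)^T · Sigma^{-1} · (x - mu):
  Sigma^{-1} · (x - mu) = (-0.539, -0.1169, -0.3766).
  (x - mu)^T · [Sigma^{-1} · (x - mu)] = (-3)·(-0.539) + (0)·(-0.1169) + (-2)·(-0.3766) = 2.3701.

Step 4 — take square root: d = √(2.3701) ≈ 1.5395.

d(x, mu) = √(2.3701) ≈ 1.5395


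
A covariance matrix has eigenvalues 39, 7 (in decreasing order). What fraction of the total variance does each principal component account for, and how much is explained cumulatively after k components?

Step 1 — total variance = trace(Sigma) = Σ λ_i = 39 + 7 = 46.

Step 2 — fraction explained by component i = λ_i / Σ λ:
  PC1: 39/46 = 0.8478
  PC2: 7/46 = 0.1522

Step 3 — cumulative fraction after k components = (λ_1 + ... + λ_k) / Σ λ:
  k = 1: 39/46 = 0.8478
  k = 2: (39 + 7)/46 = 46/46 = 1

Summary (fraction, with percent):

explained: PC1 0.8478 (84.78%), PC2 0.1522 (15.22%);  cumulative: 0.8478, 1


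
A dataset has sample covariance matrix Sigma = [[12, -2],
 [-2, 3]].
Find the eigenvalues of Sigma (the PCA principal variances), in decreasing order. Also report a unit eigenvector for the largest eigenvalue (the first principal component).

Step 1 — characteristic polynomial of 2×2 Sigma:
  det(Sigma - λI) = λ² - trace · λ + det = 0.
  trace = 12 + 3 = 15, det = 12·3 - (-2)² = 32.
Step 2 — discriminant:
  Δ = trace² - 4·det = 225 - 128 = 97.
Step 3 — eigenvalues:
  λ = (trace ± √Δ)/2 = (15 ± 9.8489)/2,
  λ_1 = 12.4244,  λ_2 = 2.5756.

Step 4 — unit eigenvector for λ_1: solve (Sigma - λ_1 I)v = 0. First row:
  (12 - 12.4244)·v_x + (-2)·v_y = 0, i.e. (-0.4244)·v_x + (-2)·v_y = 0,
  so v ∝ (b, λ_1 - a) = (-2, 0.4244); multiply by -1 so the first entry is positive: u = (2, -0.4244).
  ||u|| = √((2)² + (-0.4244)²) = √(4.1801) ≈ 2.0445,
  v_1 = u/||u|| ≈ (0.9782, -0.2076) (||v_1|| = 1).

λ_1 = 12.4244,  λ_2 = 2.5756;  v_1 ≈ (0.9782, -0.2076)
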